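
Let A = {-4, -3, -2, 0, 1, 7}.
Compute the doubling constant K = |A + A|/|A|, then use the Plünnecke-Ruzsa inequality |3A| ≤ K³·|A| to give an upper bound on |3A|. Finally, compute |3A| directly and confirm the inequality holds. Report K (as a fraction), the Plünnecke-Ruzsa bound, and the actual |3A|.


|A| = 6.
Step 1: Compute A + A by enumerating all 36 pairs.
A + A = {-8, -7, -6, -5, -4, -3, -2, -1, 0, 1, 2, 3, 4, 5, 7, 8, 14}, so |A + A| = 17.
Step 2: Doubling constant K = |A + A|/|A| = 17/6 = 17/6 ≈ 2.8333.
Step 3: Plünnecke-Ruzsa gives |3A| ≤ K³·|A| = (2.8333)³ · 6 ≈ 136.4722.
Step 4: Compute 3A = A + A + A directly by enumerating all triples (a,b,c) ∈ A³; |3A| = 28.
Step 5: Check 28 ≤ 136.4722? Yes ✓.

K = 17/6, Plünnecke-Ruzsa bound K³|A| ≈ 136.4722, |3A| = 28, inequality holds.


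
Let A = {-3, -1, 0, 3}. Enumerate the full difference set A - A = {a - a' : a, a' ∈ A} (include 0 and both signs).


A - A = {a - a' : a, a' ∈ A}.
Compute a - a' for each ordered pair (a, a'):
a = -3: -3--3=0, -3--1=-2, -3-0=-3, -3-3=-6
a = -1: -1--3=2, -1--1=0, -1-0=-1, -1-3=-4
a = 0: 0--3=3, 0--1=1, 0-0=0, 0-3=-3
a = 3: 3--3=6, 3--1=4, 3-0=3, 3-3=0
Collecting distinct values (and noting 0 appears from a-a):
A - A = {-6, -4, -3, -2, -1, 0, 1, 2, 3, 4, 6}
|A - A| = 11

A - A = {-6, -4, -3, -2, -1, 0, 1, 2, 3, 4, 6}


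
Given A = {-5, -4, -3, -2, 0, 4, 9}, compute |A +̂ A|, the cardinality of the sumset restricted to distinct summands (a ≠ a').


Restricted sumset: A +̂ A = {a + a' : a ∈ A, a' ∈ A, a ≠ a'}.
Equivalently, take A + A and drop any sum 2a that is achievable ONLY as a + a for a ∈ A (i.e. sums representable only with equal summands).
Enumerate pairs (a, a') with a < a' (symmetric, so each unordered pair gives one sum; this covers all a ≠ a'):
  -5 + -4 = -9
  -5 + -3 = -8
  -5 + -2 = -7
  -5 + 0 = -5
  -5 + 4 = -1
  -5 + 9 = 4
  -4 + -3 = -7
  -4 + -2 = -6
  -4 + 0 = -4
  -4 + 4 = 0
  -4 + 9 = 5
  -3 + -2 = -5
  -3 + 0 = -3
  -3 + 4 = 1
  -3 + 9 = 6
  -2 + 0 = -2
  -2 + 4 = 2
  -2 + 9 = 7
  0 + 4 = 4
  0 + 9 = 9
  4 + 9 = 13
Collected distinct sums: {-9, -8, -7, -6, -5, -4, -3, -2, -1, 0, 1, 2, 4, 5, 6, 7, 9, 13}
|A +̂ A| = 18
(Reference bound: |A +̂ A| ≥ 2|A| - 3 for |A| ≥ 2, with |A| = 7 giving ≥ 11.)

|A +̂ A| = 18


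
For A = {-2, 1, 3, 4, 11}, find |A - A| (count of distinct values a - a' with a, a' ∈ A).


A - A = {a - a' : a, a' ∈ A}; |A| = 5.
Bounds: 2|A|-1 ≤ |A - A| ≤ |A|² - |A| + 1, i.e. 9 ≤ |A - A| ≤ 21.
Note: 0 ∈ A - A always (from a - a). The set is symmetric: if d ∈ A - A then -d ∈ A - A.
Enumerate nonzero differences d = a - a' with a > a' (then include -d):
Positive differences: {1, 2, 3, 5, 6, 7, 8, 10, 13}
Full difference set: {0} ∪ (positive diffs) ∪ (negative diffs).
|A - A| = 1 + 2·9 = 19 (matches direct enumeration: 19).

|A - A| = 19


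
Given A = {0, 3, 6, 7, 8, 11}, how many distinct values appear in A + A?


A + A = {a + a' : a, a' ∈ A}; |A| = 6.
General bounds: 2|A| - 1 ≤ |A + A| ≤ |A|(|A|+1)/2, i.e. 11 ≤ |A + A| ≤ 21.
Lower bound 2|A|-1 is attained iff A is an arithmetic progression.
Enumerate sums a + a' for a ≤ a' (symmetric, so this suffices):
a = 0: 0+0=0, 0+3=3, 0+6=6, 0+7=7, 0+8=8, 0+11=11
a = 3: 3+3=6, 3+6=9, 3+7=10, 3+8=11, 3+11=14
a = 6: 6+6=12, 6+7=13, 6+8=14, 6+11=17
a = 7: 7+7=14, 7+8=15, 7+11=18
a = 8: 8+8=16, 8+11=19
a = 11: 11+11=22
Distinct sums: {0, 3, 6, 7, 8, 9, 10, 11, 12, 13, 14, 15, 16, 17, 18, 19, 22}
|A + A| = 17

|A + A| = 17


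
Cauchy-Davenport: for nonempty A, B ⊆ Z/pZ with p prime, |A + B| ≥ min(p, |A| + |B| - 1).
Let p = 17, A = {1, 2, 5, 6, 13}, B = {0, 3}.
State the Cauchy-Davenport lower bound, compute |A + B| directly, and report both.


Cauchy-Davenport: |A + B| ≥ min(p, |A| + |B| - 1) for A, B nonempty in Z/pZ.
|A| = 5, |B| = 2, p = 17.
CD lower bound = min(17, 5 + 2 - 1) = min(17, 6) = 6.
Compute A + B mod 17 directly:
a = 1: 1+0=1, 1+3=4
a = 2: 2+0=2, 2+3=5
a = 5: 5+0=5, 5+3=8
a = 6: 6+0=6, 6+3=9
a = 13: 13+0=13, 13+3=16
A + B = {1, 2, 4, 5, 6, 8, 9, 13, 16}, so |A + B| = 9.
Verify: 9 ≥ 6? Yes ✓.

CD lower bound = 6, actual |A + B| = 9.


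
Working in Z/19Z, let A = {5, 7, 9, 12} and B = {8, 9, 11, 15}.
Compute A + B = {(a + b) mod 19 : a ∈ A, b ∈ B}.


Work in Z/19Z: reduce every sum a + b modulo 19.
Enumerate all 16 pairs:
a = 5: 5+8=13, 5+9=14, 5+11=16, 5+15=1
a = 7: 7+8=15, 7+9=16, 7+11=18, 7+15=3
a = 9: 9+8=17, 9+9=18, 9+11=1, 9+15=5
a = 12: 12+8=1, 12+9=2, 12+11=4, 12+15=8
Distinct residues collected: {1, 2, 3, 4, 5, 8, 13, 14, 15, 16, 17, 18}
|A + B| = 12 (out of 19 total residues).

A + B = {1, 2, 3, 4, 5, 8, 13, 14, 15, 16, 17, 18}


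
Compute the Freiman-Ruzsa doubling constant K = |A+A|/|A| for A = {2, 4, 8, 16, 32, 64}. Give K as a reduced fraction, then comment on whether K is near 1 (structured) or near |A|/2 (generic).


|A| = 6.
Compute A + A by enumerating all 36 pairs.
A + A = {4, 6, 8, 10, 12, 16, 18, 20, 24, 32, 34, 36, 40, 48, 64, 66, 68, 72, 80, 96, 128}, so |A + A| = 21.
K = |A + A| / |A| = 21/6 = 7/2 ≈ 3.5000.
Reference: AP of size 6 gives K = 11/6 ≈ 1.8333; a fully generic set of size 6 gives K ≈ 3.5000.

|A| = 6, |A + A| = 21, K = 21/6 = 7/2.


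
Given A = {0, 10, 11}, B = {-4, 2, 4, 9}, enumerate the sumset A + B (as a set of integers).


A + B = {a + b : a ∈ A, b ∈ B}.
Enumerate all |A|·|B| = 3·4 = 12 pairs (a, b) and collect distinct sums.
a = 0: 0+-4=-4, 0+2=2, 0+4=4, 0+9=9
a = 10: 10+-4=6, 10+2=12, 10+4=14, 10+9=19
a = 11: 11+-4=7, 11+2=13, 11+4=15, 11+9=20
Collecting distinct sums: A + B = {-4, 2, 4, 6, 7, 9, 12, 13, 14, 15, 19, 20}
|A + B| = 12

A + B = {-4, 2, 4, 6, 7, 9, 12, 13, 14, 15, 19, 20}


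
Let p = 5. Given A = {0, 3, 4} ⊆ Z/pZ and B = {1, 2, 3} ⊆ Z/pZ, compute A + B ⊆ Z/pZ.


Work in Z/5Z: reduce every sum a + b modulo 5.
Enumerate all 9 pairs:
a = 0: 0+1=1, 0+2=2, 0+3=3
a = 3: 3+1=4, 3+2=0, 3+3=1
a = 4: 4+1=0, 4+2=1, 4+3=2
Distinct residues collected: {0, 1, 2, 3, 4}
|A + B| = 5 (out of 5 total residues).

A + B = {0, 1, 2, 3, 4}


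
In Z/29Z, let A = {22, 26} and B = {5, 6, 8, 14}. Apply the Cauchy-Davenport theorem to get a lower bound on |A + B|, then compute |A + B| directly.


Cauchy-Davenport: |A + B| ≥ min(p, |A| + |B| - 1) for A, B nonempty in Z/pZ.
|A| = 2, |B| = 4, p = 29.
CD lower bound = min(29, 2 + 4 - 1) = min(29, 5) = 5.
Compute A + B mod 29 directly:
a = 22: 22+5=27, 22+6=28, 22+8=1, 22+14=7
a = 26: 26+5=2, 26+6=3, 26+8=5, 26+14=11
A + B = {1, 2, 3, 5, 7, 11, 27, 28}, so |A + B| = 8.
Verify: 8 ≥ 5? Yes ✓.

CD lower bound = 5, actual |A + B| = 8.


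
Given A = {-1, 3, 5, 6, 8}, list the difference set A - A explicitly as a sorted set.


A - A = {a - a' : a, a' ∈ A}.
Compute a - a' for each ordered pair (a, a'):
a = -1: -1--1=0, -1-3=-4, -1-5=-6, -1-6=-7, -1-8=-9
a = 3: 3--1=4, 3-3=0, 3-5=-2, 3-6=-3, 3-8=-5
a = 5: 5--1=6, 5-3=2, 5-5=0, 5-6=-1, 5-8=-3
a = 6: 6--1=7, 6-3=3, 6-5=1, 6-6=0, 6-8=-2
a = 8: 8--1=9, 8-3=5, 8-5=3, 8-6=2, 8-8=0
Collecting distinct values (and noting 0 appears from a-a):
A - A = {-9, -7, -6, -5, -4, -3, -2, -1, 0, 1, 2, 3, 4, 5, 6, 7, 9}
|A - A| = 17

A - A = {-9, -7, -6, -5, -4, -3, -2, -1, 0, 1, 2, 3, 4, 5, 6, 7, 9}


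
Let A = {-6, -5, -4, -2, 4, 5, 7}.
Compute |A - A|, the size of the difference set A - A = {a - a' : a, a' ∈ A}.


A - A = {a - a' : a, a' ∈ A}; |A| = 7.
Bounds: 2|A|-1 ≤ |A - A| ≤ |A|² - |A| + 1, i.e. 13 ≤ |A - A| ≤ 43.
Note: 0 ∈ A - A always (from a - a). The set is symmetric: if d ∈ A - A then -d ∈ A - A.
Enumerate nonzero differences d = a - a' with a > a' (then include -d):
Positive differences: {1, 2, 3, 4, 6, 7, 8, 9, 10, 11, 12, 13}
Full difference set: {0} ∪ (positive diffs) ∪ (negative diffs).
|A - A| = 1 + 2·12 = 25 (matches direct enumeration: 25).

|A - A| = 25


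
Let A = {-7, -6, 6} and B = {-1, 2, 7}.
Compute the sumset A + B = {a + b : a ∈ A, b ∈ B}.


A + B = {a + b : a ∈ A, b ∈ B}.
Enumerate all |A|·|B| = 3·3 = 9 pairs (a, b) and collect distinct sums.
a = -7: -7+-1=-8, -7+2=-5, -7+7=0
a = -6: -6+-1=-7, -6+2=-4, -6+7=1
a = 6: 6+-1=5, 6+2=8, 6+7=13
Collecting distinct sums: A + B = {-8, -7, -5, -4, 0, 1, 5, 8, 13}
|A + B| = 9

A + B = {-8, -7, -5, -4, 0, 1, 5, 8, 13}


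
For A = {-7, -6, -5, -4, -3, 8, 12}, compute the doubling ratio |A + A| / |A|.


|A| = 7.
Compute A + A by enumerating all 49 pairs.
A + A = {-14, -13, -12, -11, -10, -9, -8, -7, -6, 1, 2, 3, 4, 5, 6, 7, 8, 9, 16, 20, 24}, so |A + A| = 21.
K = |A + A| / |A| = 21/7 = 3/1 ≈ 3.0000.
Reference: AP of size 7 gives K = 13/7 ≈ 1.8571; a fully generic set of size 7 gives K ≈ 4.0000.

|A| = 7, |A + A| = 21, K = 21/7 = 3/1.


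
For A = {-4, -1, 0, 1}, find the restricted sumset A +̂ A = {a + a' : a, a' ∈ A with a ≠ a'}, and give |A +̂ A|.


Restricted sumset: A +̂ A = {a + a' : a ∈ A, a' ∈ A, a ≠ a'}.
Equivalently, take A + A and drop any sum 2a that is achievable ONLY as a + a for a ∈ A (i.e. sums representable only with equal summands).
Enumerate pairs (a, a') with a < a' (symmetric, so each unordered pair gives one sum; this covers all a ≠ a'):
  -4 + -1 = -5
  -4 + 0 = -4
  -4 + 1 = -3
  -1 + 0 = -1
  -1 + 1 = 0
  0 + 1 = 1
Collected distinct sums: {-5, -4, -3, -1, 0, 1}
|A +̂ A| = 6
(Reference bound: |A +̂ A| ≥ 2|A| - 3 for |A| ≥ 2, with |A| = 4 giving ≥ 5.)

|A +̂ A| = 6


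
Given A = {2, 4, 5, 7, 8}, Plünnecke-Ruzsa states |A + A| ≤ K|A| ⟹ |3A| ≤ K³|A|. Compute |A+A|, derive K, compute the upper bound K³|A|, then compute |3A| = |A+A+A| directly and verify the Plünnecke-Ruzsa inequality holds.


|A| = 5.
Step 1: Compute A + A by enumerating all 25 pairs.
A + A = {4, 6, 7, 8, 9, 10, 11, 12, 13, 14, 15, 16}, so |A + A| = 12.
Step 2: Doubling constant K = |A + A|/|A| = 12/5 = 12/5 ≈ 2.4000.
Step 3: Plünnecke-Ruzsa gives |3A| ≤ K³·|A| = (2.4000)³ · 5 ≈ 69.1200.
Step 4: Compute 3A = A + A + A directly by enumerating all triples (a,b,c) ∈ A³; |3A| = 18.
Step 5: Check 18 ≤ 69.1200? Yes ✓.

K = 12/5, Plünnecke-Ruzsa bound K³|A| ≈ 69.1200, |3A| = 18, inequality holds.


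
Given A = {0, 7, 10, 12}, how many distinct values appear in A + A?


A + A = {a + a' : a, a' ∈ A}; |A| = 4.
General bounds: 2|A| - 1 ≤ |A + A| ≤ |A|(|A|+1)/2, i.e. 7 ≤ |A + A| ≤ 10.
Lower bound 2|A|-1 is attained iff A is an arithmetic progression.
Enumerate sums a + a' for a ≤ a' (symmetric, so this suffices):
a = 0: 0+0=0, 0+7=7, 0+10=10, 0+12=12
a = 7: 7+7=14, 7+10=17, 7+12=19
a = 10: 10+10=20, 10+12=22
a = 12: 12+12=24
Distinct sums: {0, 7, 10, 12, 14, 17, 19, 20, 22, 24}
|A + A| = 10

|A + A| = 10


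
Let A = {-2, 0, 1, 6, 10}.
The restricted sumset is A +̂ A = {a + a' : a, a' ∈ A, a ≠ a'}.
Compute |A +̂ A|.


Restricted sumset: A +̂ A = {a + a' : a ∈ A, a' ∈ A, a ≠ a'}.
Equivalently, take A + A and drop any sum 2a that is achievable ONLY as a + a for a ∈ A (i.e. sums representable only with equal summands).
Enumerate pairs (a, a') with a < a' (symmetric, so each unordered pair gives one sum; this covers all a ≠ a'):
  -2 + 0 = -2
  -2 + 1 = -1
  -2 + 6 = 4
  -2 + 10 = 8
  0 + 1 = 1
  0 + 6 = 6
  0 + 10 = 10
  1 + 6 = 7
  1 + 10 = 11
  6 + 10 = 16
Collected distinct sums: {-2, -1, 1, 4, 6, 7, 8, 10, 11, 16}
|A +̂ A| = 10
(Reference bound: |A +̂ A| ≥ 2|A| - 3 for |A| ≥ 2, with |A| = 5 giving ≥ 7.)

|A +̂ A| = 10


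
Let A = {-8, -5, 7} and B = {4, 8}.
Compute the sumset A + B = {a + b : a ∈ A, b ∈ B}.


A + B = {a + b : a ∈ A, b ∈ B}.
Enumerate all |A|·|B| = 3·2 = 6 pairs (a, b) and collect distinct sums.
a = -8: -8+4=-4, -8+8=0
a = -5: -5+4=-1, -5+8=3
a = 7: 7+4=11, 7+8=15
Collecting distinct sums: A + B = {-4, -1, 0, 3, 11, 15}
|A + B| = 6

A + B = {-4, -1, 0, 3, 11, 15}


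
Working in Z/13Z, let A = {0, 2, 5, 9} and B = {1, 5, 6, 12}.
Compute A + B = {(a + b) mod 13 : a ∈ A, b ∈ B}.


Work in Z/13Z: reduce every sum a + b modulo 13.
Enumerate all 16 pairs:
a = 0: 0+1=1, 0+5=5, 0+6=6, 0+12=12
a = 2: 2+1=3, 2+5=7, 2+6=8, 2+12=1
a = 5: 5+1=6, 5+5=10, 5+6=11, 5+12=4
a = 9: 9+1=10, 9+5=1, 9+6=2, 9+12=8
Distinct residues collected: {1, 2, 3, 4, 5, 6, 7, 8, 10, 11, 12}
|A + B| = 11 (out of 13 total residues).

A + B = {1, 2, 3, 4, 5, 6, 7, 8, 10, 11, 12}


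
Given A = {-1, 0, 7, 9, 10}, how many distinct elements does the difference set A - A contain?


A - A = {a - a' : a, a' ∈ A}; |A| = 5.
Bounds: 2|A|-1 ≤ |A - A| ≤ |A|² - |A| + 1, i.e. 9 ≤ |A - A| ≤ 21.
Note: 0 ∈ A - A always (from a - a). The set is symmetric: if d ∈ A - A then -d ∈ A - A.
Enumerate nonzero differences d = a - a' with a > a' (then include -d):
Positive differences: {1, 2, 3, 7, 8, 9, 10, 11}
Full difference set: {0} ∪ (positive diffs) ∪ (negative diffs).
|A - A| = 1 + 2·8 = 17 (matches direct enumeration: 17).

|A - A| = 17


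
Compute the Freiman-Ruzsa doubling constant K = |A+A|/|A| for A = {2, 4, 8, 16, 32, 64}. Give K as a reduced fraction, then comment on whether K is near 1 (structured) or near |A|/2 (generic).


|A| = 6.
Compute A + A by enumerating all 36 pairs.
A + A = {4, 6, 8, 10, 12, 16, 18, 20, 24, 32, 34, 36, 40, 48, 64, 66, 68, 72, 80, 96, 128}, so |A + A| = 21.
K = |A + A| / |A| = 21/6 = 7/2 ≈ 3.5000.
Reference: AP of size 6 gives K = 11/6 ≈ 1.8333; a fully generic set of size 6 gives K ≈ 3.5000.

|A| = 6, |A + A| = 21, K = 21/6 = 7/2.


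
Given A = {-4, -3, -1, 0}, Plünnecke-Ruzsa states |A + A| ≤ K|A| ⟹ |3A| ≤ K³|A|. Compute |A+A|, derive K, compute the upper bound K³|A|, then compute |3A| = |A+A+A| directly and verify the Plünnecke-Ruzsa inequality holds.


|A| = 4.
Step 1: Compute A + A by enumerating all 16 pairs.
A + A = {-8, -7, -6, -5, -4, -3, -2, -1, 0}, so |A + A| = 9.
Step 2: Doubling constant K = |A + A|/|A| = 9/4 = 9/4 ≈ 2.2500.
Step 3: Plünnecke-Ruzsa gives |3A| ≤ K³·|A| = (2.2500)³ · 4 ≈ 45.5625.
Step 4: Compute 3A = A + A + A directly by enumerating all triples (a,b,c) ∈ A³; |3A| = 13.
Step 5: Check 13 ≤ 45.5625? Yes ✓.

K = 9/4, Plünnecke-Ruzsa bound K³|A| ≈ 45.5625, |3A| = 13, inequality holds.


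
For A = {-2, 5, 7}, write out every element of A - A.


A - A = {a - a' : a, a' ∈ A}.
Compute a - a' for each ordered pair (a, a'):
a = -2: -2--2=0, -2-5=-7, -2-7=-9
a = 5: 5--2=7, 5-5=0, 5-7=-2
a = 7: 7--2=9, 7-5=2, 7-7=0
Collecting distinct values (and noting 0 appears from a-a):
A - A = {-9, -7, -2, 0, 2, 7, 9}
|A - A| = 7

A - A = {-9, -7, -2, 0, 2, 7, 9}


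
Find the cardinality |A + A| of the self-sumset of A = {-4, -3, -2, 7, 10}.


A + A = {a + a' : a, a' ∈ A}; |A| = 5.
General bounds: 2|A| - 1 ≤ |A + A| ≤ |A|(|A|+1)/2, i.e. 9 ≤ |A + A| ≤ 15.
Lower bound 2|A|-1 is attained iff A is an arithmetic progression.
Enumerate sums a + a' for a ≤ a' (symmetric, so this suffices):
a = -4: -4+-4=-8, -4+-3=-7, -4+-2=-6, -4+7=3, -4+10=6
a = -3: -3+-3=-6, -3+-2=-5, -3+7=4, -3+10=7
a = -2: -2+-2=-4, -2+7=5, -2+10=8
a = 7: 7+7=14, 7+10=17
a = 10: 10+10=20
Distinct sums: {-8, -7, -6, -5, -4, 3, 4, 5, 6, 7, 8, 14, 17, 20}
|A + A| = 14

|A + A| = 14


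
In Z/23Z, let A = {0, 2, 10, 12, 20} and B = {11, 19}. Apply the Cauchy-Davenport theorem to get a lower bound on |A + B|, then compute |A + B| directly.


Cauchy-Davenport: |A + B| ≥ min(p, |A| + |B| - 1) for A, B nonempty in Z/pZ.
|A| = 5, |B| = 2, p = 23.
CD lower bound = min(23, 5 + 2 - 1) = min(23, 6) = 6.
Compute A + B mod 23 directly:
a = 0: 0+11=11, 0+19=19
a = 2: 2+11=13, 2+19=21
a = 10: 10+11=21, 10+19=6
a = 12: 12+11=0, 12+19=8
a = 20: 20+11=8, 20+19=16
A + B = {0, 6, 8, 11, 13, 16, 19, 21}, so |A + B| = 8.
Verify: 8 ≥ 6? Yes ✓.

CD lower bound = 6, actual |A + B| = 8.


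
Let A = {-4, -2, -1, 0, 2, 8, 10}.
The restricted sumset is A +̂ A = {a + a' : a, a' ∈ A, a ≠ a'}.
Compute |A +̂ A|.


Restricted sumset: A +̂ A = {a + a' : a ∈ A, a' ∈ A, a ≠ a'}.
Equivalently, take A + A and drop any sum 2a that is achievable ONLY as a + a for a ∈ A (i.e. sums representable only with equal summands).
Enumerate pairs (a, a') with a < a' (symmetric, so each unordered pair gives one sum; this covers all a ≠ a'):
  -4 + -2 = -6
  -4 + -1 = -5
  -4 + 0 = -4
  -4 + 2 = -2
  -4 + 8 = 4
  -4 + 10 = 6
  -2 + -1 = -3
  -2 + 0 = -2
  -2 + 2 = 0
  -2 + 8 = 6
  -2 + 10 = 8
  -1 + 0 = -1
  -1 + 2 = 1
  -1 + 8 = 7
  -1 + 10 = 9
  0 + 2 = 2
  0 + 8 = 8
  0 + 10 = 10
  2 + 8 = 10
  2 + 10 = 12
  8 + 10 = 18
Collected distinct sums: {-6, -5, -4, -3, -2, -1, 0, 1, 2, 4, 6, 7, 8, 9, 10, 12, 18}
|A +̂ A| = 17
(Reference bound: |A +̂ A| ≥ 2|A| - 3 for |A| ≥ 2, with |A| = 7 giving ≥ 11.)

|A +̂ A| = 17


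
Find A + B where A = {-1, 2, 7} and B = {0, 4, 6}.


A + B = {a + b : a ∈ A, b ∈ B}.
Enumerate all |A|·|B| = 3·3 = 9 pairs (a, b) and collect distinct sums.
a = -1: -1+0=-1, -1+4=3, -1+6=5
a = 2: 2+0=2, 2+4=6, 2+6=8
a = 7: 7+0=7, 7+4=11, 7+6=13
Collecting distinct sums: A + B = {-1, 2, 3, 5, 6, 7, 8, 11, 13}
|A + B| = 9

A + B = {-1, 2, 3, 5, 6, 7, 8, 11, 13}


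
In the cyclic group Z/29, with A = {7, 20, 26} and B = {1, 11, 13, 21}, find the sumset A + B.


Work in Z/29Z: reduce every sum a + b modulo 29.
Enumerate all 12 pairs:
a = 7: 7+1=8, 7+11=18, 7+13=20, 7+21=28
a = 20: 20+1=21, 20+11=2, 20+13=4, 20+21=12
a = 26: 26+1=27, 26+11=8, 26+13=10, 26+21=18
Distinct residues collected: {2, 4, 8, 10, 12, 18, 20, 21, 27, 28}
|A + B| = 10 (out of 29 total residues).

A + B = {2, 4, 8, 10, 12, 18, 20, 21, 27, 28}


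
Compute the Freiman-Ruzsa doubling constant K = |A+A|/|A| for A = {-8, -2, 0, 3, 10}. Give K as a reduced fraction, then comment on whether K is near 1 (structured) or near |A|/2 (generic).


|A| = 5.
Compute A + A by enumerating all 25 pairs.
A + A = {-16, -10, -8, -5, -4, -2, 0, 1, 2, 3, 6, 8, 10, 13, 20}, so |A + A| = 15.
K = |A + A| / |A| = 15/5 = 3/1 ≈ 3.0000.
Reference: AP of size 5 gives K = 9/5 ≈ 1.8000; a fully generic set of size 5 gives K ≈ 3.0000.

|A| = 5, |A + A| = 15, K = 15/5 = 3/1.


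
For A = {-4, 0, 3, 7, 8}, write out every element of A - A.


A - A = {a - a' : a, a' ∈ A}.
Compute a - a' for each ordered pair (a, a'):
a = -4: -4--4=0, -4-0=-4, -4-3=-7, -4-7=-11, -4-8=-12
a = 0: 0--4=4, 0-0=0, 0-3=-3, 0-7=-7, 0-8=-8
a = 3: 3--4=7, 3-0=3, 3-3=0, 3-7=-4, 3-8=-5
a = 7: 7--4=11, 7-0=7, 7-3=4, 7-7=0, 7-8=-1
a = 8: 8--4=12, 8-0=8, 8-3=5, 8-7=1, 8-8=0
Collecting distinct values (and noting 0 appears from a-a):
A - A = {-12, -11, -8, -7, -5, -4, -3, -1, 0, 1, 3, 4, 5, 7, 8, 11, 12}
|A - A| = 17

A - A = {-12, -11, -8, -7, -5, -4, -3, -1, 0, 1, 3, 4, 5, 7, 8, 11, 12}


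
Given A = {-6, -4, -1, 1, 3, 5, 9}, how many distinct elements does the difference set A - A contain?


A - A = {a - a' : a, a' ∈ A}; |A| = 7.
Bounds: 2|A|-1 ≤ |A - A| ≤ |A|² - |A| + 1, i.e. 13 ≤ |A - A| ≤ 43.
Note: 0 ∈ A - A always (from a - a). The set is symmetric: if d ∈ A - A then -d ∈ A - A.
Enumerate nonzero differences d = a - a' with a > a' (then include -d):
Positive differences: {2, 3, 4, 5, 6, 7, 8, 9, 10, 11, 13, 15}
Full difference set: {0} ∪ (positive diffs) ∪ (negative diffs).
|A - A| = 1 + 2·12 = 25 (matches direct enumeration: 25).

|A - A| = 25


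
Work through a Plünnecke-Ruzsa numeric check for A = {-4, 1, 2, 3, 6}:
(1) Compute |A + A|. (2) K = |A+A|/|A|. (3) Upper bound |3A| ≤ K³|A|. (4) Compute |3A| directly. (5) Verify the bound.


|A| = 5.
Step 1: Compute A + A by enumerating all 25 pairs.
A + A = {-8, -3, -2, -1, 2, 3, 4, 5, 6, 7, 8, 9, 12}, so |A + A| = 13.
Step 2: Doubling constant K = |A + A|/|A| = 13/5 = 13/5 ≈ 2.6000.
Step 3: Plünnecke-Ruzsa gives |3A| ≤ K³·|A| = (2.6000)³ · 5 ≈ 87.8800.
Step 4: Compute 3A = A + A + A directly by enumerating all triples (a,b,c) ∈ A³; |3A| = 23.
Step 5: Check 23 ≤ 87.8800? Yes ✓.

K = 13/5, Plünnecke-Ruzsa bound K³|A| ≈ 87.8800, |3A| = 23, inequality holds.


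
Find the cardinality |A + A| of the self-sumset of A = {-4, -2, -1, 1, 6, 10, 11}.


A + A = {a + a' : a, a' ∈ A}; |A| = 7.
General bounds: 2|A| - 1 ≤ |A + A| ≤ |A|(|A|+1)/2, i.e. 13 ≤ |A + A| ≤ 28.
Lower bound 2|A|-1 is attained iff A is an arithmetic progression.
Enumerate sums a + a' for a ≤ a' (symmetric, so this suffices):
a = -4: -4+-4=-8, -4+-2=-6, -4+-1=-5, -4+1=-3, -4+6=2, -4+10=6, -4+11=7
a = -2: -2+-2=-4, -2+-1=-3, -2+1=-1, -2+6=4, -2+10=8, -2+11=9
a = -1: -1+-1=-2, -1+1=0, -1+6=5, -1+10=9, -1+11=10
a = 1: 1+1=2, 1+6=7, 1+10=11, 1+11=12
a = 6: 6+6=12, 6+10=16, 6+11=17
a = 10: 10+10=20, 10+11=21
a = 11: 11+11=22
Distinct sums: {-8, -6, -5, -4, -3, -2, -1, 0, 2, 4, 5, 6, 7, 8, 9, 10, 11, 12, 16, 17, 20, 21, 22}
|A + A| = 23

|A + A| = 23


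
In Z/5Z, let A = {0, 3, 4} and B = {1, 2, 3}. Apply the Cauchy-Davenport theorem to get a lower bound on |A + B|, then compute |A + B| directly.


Cauchy-Davenport: |A + B| ≥ min(p, |A| + |B| - 1) for A, B nonempty in Z/pZ.
|A| = 3, |B| = 3, p = 5.
CD lower bound = min(5, 3 + 3 - 1) = min(5, 5) = 5.
Compute A + B mod 5 directly:
a = 0: 0+1=1, 0+2=2, 0+3=3
a = 3: 3+1=4, 3+2=0, 3+3=1
a = 4: 4+1=0, 4+2=1, 4+3=2
A + B = {0, 1, 2, 3, 4}, so |A + B| = 5.
Verify: 5 ≥ 5? Yes ✓.

CD lower bound = 5, actual |A + B| = 5.


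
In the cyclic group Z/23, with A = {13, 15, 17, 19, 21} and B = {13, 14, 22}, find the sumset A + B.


Work in Z/23Z: reduce every sum a + b modulo 23.
Enumerate all 15 pairs:
a = 13: 13+13=3, 13+14=4, 13+22=12
a = 15: 15+13=5, 15+14=6, 15+22=14
a = 17: 17+13=7, 17+14=8, 17+22=16
a = 19: 19+13=9, 19+14=10, 19+22=18
a = 21: 21+13=11, 21+14=12, 21+22=20
Distinct residues collected: {3, 4, 5, 6, 7, 8, 9, 10, 11, 12, 14, 16, 18, 20}
|A + B| = 14 (out of 23 total residues).

A + B = {3, 4, 5, 6, 7, 8, 9, 10, 11, 12, 14, 16, 18, 20}


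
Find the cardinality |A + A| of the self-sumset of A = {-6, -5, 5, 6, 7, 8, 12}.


A + A = {a + a' : a, a' ∈ A}; |A| = 7.
General bounds: 2|A| - 1 ≤ |A + A| ≤ |A|(|A|+1)/2, i.e. 13 ≤ |A + A| ≤ 28.
Lower bound 2|A|-1 is attained iff A is an arithmetic progression.
Enumerate sums a + a' for a ≤ a' (symmetric, so this suffices):
a = -6: -6+-6=-12, -6+-5=-11, -6+5=-1, -6+6=0, -6+7=1, -6+8=2, -6+12=6
a = -5: -5+-5=-10, -5+5=0, -5+6=1, -5+7=2, -5+8=3, -5+12=7
a = 5: 5+5=10, 5+6=11, 5+7=12, 5+8=13, 5+12=17
a = 6: 6+6=12, 6+7=13, 6+8=14, 6+12=18
a = 7: 7+7=14, 7+8=15, 7+12=19
a = 8: 8+8=16, 8+12=20
a = 12: 12+12=24
Distinct sums: {-12, -11, -10, -1, 0, 1, 2, 3, 6, 7, 10, 11, 12, 13, 14, 15, 16, 17, 18, 19, 20, 24}
|A + A| = 22

|A + A| = 22


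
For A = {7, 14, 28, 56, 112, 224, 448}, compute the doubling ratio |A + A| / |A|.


|A| = 7.
Compute A + A by enumerating all 49 pairs.
A + A = {14, 21, 28, 35, 42, 56, 63, 70, 84, 112, 119, 126, 140, 168, 224, 231, 238, 252, 280, 336, 448, 455, 462, 476, 504, 560, 672, 896}, so |A + A| = 28.
K = |A + A| / |A| = 28/7 = 4/1 ≈ 4.0000.
Reference: AP of size 7 gives K = 13/7 ≈ 1.8571; a fully generic set of size 7 gives K ≈ 4.0000.

|A| = 7, |A + A| = 28, K = 28/7 = 4/1.


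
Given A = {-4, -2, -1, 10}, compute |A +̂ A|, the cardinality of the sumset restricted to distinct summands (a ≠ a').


Restricted sumset: A +̂ A = {a + a' : a ∈ A, a' ∈ A, a ≠ a'}.
Equivalently, take A + A and drop any sum 2a that is achievable ONLY as a + a for a ∈ A (i.e. sums representable only with equal summands).
Enumerate pairs (a, a') with a < a' (symmetric, so each unordered pair gives one sum; this covers all a ≠ a'):
  -4 + -2 = -6
  -4 + -1 = -5
  -4 + 10 = 6
  -2 + -1 = -3
  -2 + 10 = 8
  -1 + 10 = 9
Collected distinct sums: {-6, -5, -3, 6, 8, 9}
|A +̂ A| = 6
(Reference bound: |A +̂ A| ≥ 2|A| - 3 for |A| ≥ 2, with |A| = 4 giving ≥ 5.)

|A +̂ A| = 6


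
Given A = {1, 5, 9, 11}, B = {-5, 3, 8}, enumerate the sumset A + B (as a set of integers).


A + B = {a + b : a ∈ A, b ∈ B}.
Enumerate all |A|·|B| = 4·3 = 12 pairs (a, b) and collect distinct sums.
a = 1: 1+-5=-4, 1+3=4, 1+8=9
a = 5: 5+-5=0, 5+3=8, 5+8=13
a = 9: 9+-5=4, 9+3=12, 9+8=17
a = 11: 11+-5=6, 11+3=14, 11+8=19
Collecting distinct sums: A + B = {-4, 0, 4, 6, 8, 9, 12, 13, 14, 17, 19}
|A + B| = 11

A + B = {-4, 0, 4, 6, 8, 9, 12, 13, 14, 17, 19}


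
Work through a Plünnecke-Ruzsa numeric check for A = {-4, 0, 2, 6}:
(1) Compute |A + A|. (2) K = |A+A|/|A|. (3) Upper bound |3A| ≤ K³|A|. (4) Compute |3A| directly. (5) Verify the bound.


|A| = 4.
Step 1: Compute A + A by enumerating all 16 pairs.
A + A = {-8, -4, -2, 0, 2, 4, 6, 8, 12}, so |A + A| = 9.
Step 2: Doubling constant K = |A + A|/|A| = 9/4 = 9/4 ≈ 2.2500.
Step 3: Plünnecke-Ruzsa gives |3A| ≤ K³·|A| = (2.2500)³ · 4 ≈ 45.5625.
Step 4: Compute 3A = A + A + A directly by enumerating all triples (a,b,c) ∈ A³; |3A| = 14.
Step 5: Check 14 ≤ 45.5625? Yes ✓.

K = 9/4, Plünnecke-Ruzsa bound K³|A| ≈ 45.5625, |3A| = 14, inequality holds.


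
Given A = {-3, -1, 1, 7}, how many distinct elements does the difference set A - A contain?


A - A = {a - a' : a, a' ∈ A}; |A| = 4.
Bounds: 2|A|-1 ≤ |A - A| ≤ |A|² - |A| + 1, i.e. 7 ≤ |A - A| ≤ 13.
Note: 0 ∈ A - A always (from a - a). The set is symmetric: if d ∈ A - A then -d ∈ A - A.
Enumerate nonzero differences d = a - a' with a > a' (then include -d):
Positive differences: {2, 4, 6, 8, 10}
Full difference set: {0} ∪ (positive diffs) ∪ (negative diffs).
|A - A| = 1 + 2·5 = 11 (matches direct enumeration: 11).

|A - A| = 11


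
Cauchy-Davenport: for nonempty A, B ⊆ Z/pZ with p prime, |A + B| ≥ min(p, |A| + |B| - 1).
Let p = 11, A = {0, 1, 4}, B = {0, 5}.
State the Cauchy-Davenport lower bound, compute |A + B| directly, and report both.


Cauchy-Davenport: |A + B| ≥ min(p, |A| + |B| - 1) for A, B nonempty in Z/pZ.
|A| = 3, |B| = 2, p = 11.
CD lower bound = min(11, 3 + 2 - 1) = min(11, 4) = 4.
Compute A + B mod 11 directly:
a = 0: 0+0=0, 0+5=5
a = 1: 1+0=1, 1+5=6
a = 4: 4+0=4, 4+5=9
A + B = {0, 1, 4, 5, 6, 9}, so |A + B| = 6.
Verify: 6 ≥ 4? Yes ✓.

CD lower bound = 4, actual |A + B| = 6.


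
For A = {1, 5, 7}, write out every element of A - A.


A - A = {a - a' : a, a' ∈ A}.
Compute a - a' for each ordered pair (a, a'):
a = 1: 1-1=0, 1-5=-4, 1-7=-6
a = 5: 5-1=4, 5-5=0, 5-7=-2
a = 7: 7-1=6, 7-5=2, 7-7=0
Collecting distinct values (and noting 0 appears from a-a):
A - A = {-6, -4, -2, 0, 2, 4, 6}
|A - A| = 7

A - A = {-6, -4, -2, 0, 2, 4, 6}


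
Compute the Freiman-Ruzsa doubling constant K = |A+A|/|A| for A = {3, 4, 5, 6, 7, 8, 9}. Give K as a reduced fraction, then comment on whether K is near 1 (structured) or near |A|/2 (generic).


|A| = 7.
Compute A + A by enumerating all 49 pairs.
A + A = {6, 7, 8, 9, 10, 11, 12, 13, 14, 15, 16, 17, 18}, so |A + A| = 13.
K = |A + A| / |A| = 13/7 (already in lowest terms) ≈ 1.8571.
Reference: AP of size 7 gives K = 13/7 ≈ 1.8571; a fully generic set of size 7 gives K ≈ 4.0000.

|A| = 7, |A + A| = 13, K = 13/7.


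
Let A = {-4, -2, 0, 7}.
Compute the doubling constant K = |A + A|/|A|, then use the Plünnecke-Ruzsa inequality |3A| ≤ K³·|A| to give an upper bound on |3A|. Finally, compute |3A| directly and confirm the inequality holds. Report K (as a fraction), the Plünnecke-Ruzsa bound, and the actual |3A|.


|A| = 4.
Step 1: Compute A + A by enumerating all 16 pairs.
A + A = {-8, -6, -4, -2, 0, 3, 5, 7, 14}, so |A + A| = 9.
Step 2: Doubling constant K = |A + A|/|A| = 9/4 = 9/4 ≈ 2.2500.
Step 3: Plünnecke-Ruzsa gives |3A| ≤ K³·|A| = (2.2500)³ · 4 ≈ 45.5625.
Step 4: Compute 3A = A + A + A directly by enumerating all triples (a,b,c) ∈ A³; |3A| = 16.
Step 5: Check 16 ≤ 45.5625? Yes ✓.

K = 9/4, Plünnecke-Ruzsa bound K³|A| ≈ 45.5625, |3A| = 16, inequality holds.


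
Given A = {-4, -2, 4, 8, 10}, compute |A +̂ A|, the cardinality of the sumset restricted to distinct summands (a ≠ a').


Restricted sumset: A +̂ A = {a + a' : a ∈ A, a' ∈ A, a ≠ a'}.
Equivalently, take A + A and drop any sum 2a that is achievable ONLY as a + a for a ∈ A (i.e. sums representable only with equal summands).
Enumerate pairs (a, a') with a < a' (symmetric, so each unordered pair gives one sum; this covers all a ≠ a'):
  -4 + -2 = -6
  -4 + 4 = 0
  -4 + 8 = 4
  -4 + 10 = 6
  -2 + 4 = 2
  -2 + 8 = 6
  -2 + 10 = 8
  4 + 8 = 12
  4 + 10 = 14
  8 + 10 = 18
Collected distinct sums: {-6, 0, 2, 4, 6, 8, 12, 14, 18}
|A +̂ A| = 9
(Reference bound: |A +̂ A| ≥ 2|A| - 3 for |A| ≥ 2, with |A| = 5 giving ≥ 7.)

|A +̂ A| = 9


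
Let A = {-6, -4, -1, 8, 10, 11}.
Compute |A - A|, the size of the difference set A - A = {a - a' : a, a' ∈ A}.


A - A = {a - a' : a, a' ∈ A}; |A| = 6.
Bounds: 2|A|-1 ≤ |A - A| ≤ |A|² - |A| + 1, i.e. 11 ≤ |A - A| ≤ 31.
Note: 0 ∈ A - A always (from a - a). The set is symmetric: if d ∈ A - A then -d ∈ A - A.
Enumerate nonzero differences d = a - a' with a > a' (then include -d):
Positive differences: {1, 2, 3, 5, 9, 11, 12, 14, 15, 16, 17}
Full difference set: {0} ∪ (positive diffs) ∪ (negative diffs).
|A - A| = 1 + 2·11 = 23 (matches direct enumeration: 23).

|A - A| = 23


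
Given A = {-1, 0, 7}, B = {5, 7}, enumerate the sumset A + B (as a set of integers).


A + B = {a + b : a ∈ A, b ∈ B}.
Enumerate all |A|·|B| = 3·2 = 6 pairs (a, b) and collect distinct sums.
a = -1: -1+5=4, -1+7=6
a = 0: 0+5=5, 0+7=7
a = 7: 7+5=12, 7+7=14
Collecting distinct sums: A + B = {4, 5, 6, 7, 12, 14}
|A + B| = 6

A + B = {4, 5, 6, 7, 12, 14}


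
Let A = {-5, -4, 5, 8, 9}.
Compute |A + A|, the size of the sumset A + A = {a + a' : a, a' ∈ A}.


A + A = {a + a' : a, a' ∈ A}; |A| = 5.
General bounds: 2|A| - 1 ≤ |A + A| ≤ |A|(|A|+1)/2, i.e. 9 ≤ |A + A| ≤ 15.
Lower bound 2|A|-1 is attained iff A is an arithmetic progression.
Enumerate sums a + a' for a ≤ a' (symmetric, so this suffices):
a = -5: -5+-5=-10, -5+-4=-9, -5+5=0, -5+8=3, -5+9=4
a = -4: -4+-4=-8, -4+5=1, -4+8=4, -4+9=5
a = 5: 5+5=10, 5+8=13, 5+9=14
a = 8: 8+8=16, 8+9=17
a = 9: 9+9=18
Distinct sums: {-10, -9, -8, 0, 1, 3, 4, 5, 10, 13, 14, 16, 17, 18}
|A + A| = 14

|A + A| = 14


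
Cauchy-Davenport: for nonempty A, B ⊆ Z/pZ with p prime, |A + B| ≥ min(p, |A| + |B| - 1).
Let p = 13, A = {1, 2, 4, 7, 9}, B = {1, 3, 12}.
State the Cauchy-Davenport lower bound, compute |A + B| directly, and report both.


Cauchy-Davenport: |A + B| ≥ min(p, |A| + |B| - 1) for A, B nonempty in Z/pZ.
|A| = 5, |B| = 3, p = 13.
CD lower bound = min(13, 5 + 3 - 1) = min(13, 7) = 7.
Compute A + B mod 13 directly:
a = 1: 1+1=2, 1+3=4, 1+12=0
a = 2: 2+1=3, 2+3=5, 2+12=1
a = 4: 4+1=5, 4+3=7, 4+12=3
a = 7: 7+1=8, 7+3=10, 7+12=6
a = 9: 9+1=10, 9+3=12, 9+12=8
A + B = {0, 1, 2, 3, 4, 5, 6, 7, 8, 10, 12}, so |A + B| = 11.
Verify: 11 ≥ 7? Yes ✓.

CD lower bound = 7, actual |A + B| = 11.


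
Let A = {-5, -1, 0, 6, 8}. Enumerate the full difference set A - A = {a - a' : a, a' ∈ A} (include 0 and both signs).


A - A = {a - a' : a, a' ∈ A}.
Compute a - a' for each ordered pair (a, a'):
a = -5: -5--5=0, -5--1=-4, -5-0=-5, -5-6=-11, -5-8=-13
a = -1: -1--5=4, -1--1=0, -1-0=-1, -1-6=-7, -1-8=-9
a = 0: 0--5=5, 0--1=1, 0-0=0, 0-6=-6, 0-8=-8
a = 6: 6--5=11, 6--1=7, 6-0=6, 6-6=0, 6-8=-2
a = 8: 8--5=13, 8--1=9, 8-0=8, 8-6=2, 8-8=0
Collecting distinct values (and noting 0 appears from a-a):
A - A = {-13, -11, -9, -8, -7, -6, -5, -4, -2, -1, 0, 1, 2, 4, 5, 6, 7, 8, 9, 11, 13}
|A - A| = 21

A - A = {-13, -11, -9, -8, -7, -6, -5, -4, -2, -1, 0, 1, 2, 4, 5, 6, 7, 8, 9, 11, 13}


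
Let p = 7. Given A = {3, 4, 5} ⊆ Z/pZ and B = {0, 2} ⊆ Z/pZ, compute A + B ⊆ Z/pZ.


Work in Z/7Z: reduce every sum a + b modulo 7.
Enumerate all 6 pairs:
a = 3: 3+0=3, 3+2=5
a = 4: 4+0=4, 4+2=6
a = 5: 5+0=5, 5+2=0
Distinct residues collected: {0, 3, 4, 5, 6}
|A + B| = 5 (out of 7 total residues).

A + B = {0, 3, 4, 5, 6}


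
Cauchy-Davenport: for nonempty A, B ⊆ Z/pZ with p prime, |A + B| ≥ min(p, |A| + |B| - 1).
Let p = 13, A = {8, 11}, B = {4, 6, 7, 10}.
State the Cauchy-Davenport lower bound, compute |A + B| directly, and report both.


Cauchy-Davenport: |A + B| ≥ min(p, |A| + |B| - 1) for A, B nonempty in Z/pZ.
|A| = 2, |B| = 4, p = 13.
CD lower bound = min(13, 2 + 4 - 1) = min(13, 5) = 5.
Compute A + B mod 13 directly:
a = 8: 8+4=12, 8+6=1, 8+7=2, 8+10=5
a = 11: 11+4=2, 11+6=4, 11+7=5, 11+10=8
A + B = {1, 2, 4, 5, 8, 12}, so |A + B| = 6.
Verify: 6 ≥ 5? Yes ✓.

CD lower bound = 5, actual |A + B| = 6.


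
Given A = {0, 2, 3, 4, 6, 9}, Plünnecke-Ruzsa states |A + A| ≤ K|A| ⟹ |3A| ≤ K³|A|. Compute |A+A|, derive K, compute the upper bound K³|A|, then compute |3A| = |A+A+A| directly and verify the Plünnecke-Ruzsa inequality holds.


|A| = 6.
Step 1: Compute A + A by enumerating all 36 pairs.
A + A = {0, 2, 3, 4, 5, 6, 7, 8, 9, 10, 11, 12, 13, 15, 18}, so |A + A| = 15.
Step 2: Doubling constant K = |A + A|/|A| = 15/6 = 15/6 ≈ 2.5000.
Step 3: Plünnecke-Ruzsa gives |3A| ≤ K³·|A| = (2.5000)³ · 6 ≈ 93.7500.
Step 4: Compute 3A = A + A + A directly by enumerating all triples (a,b,c) ∈ A³; |3A| = 24.
Step 5: Check 24 ≤ 93.7500? Yes ✓.

K = 15/6, Plünnecke-Ruzsa bound K³|A| ≈ 93.7500, |3A| = 24, inequality holds.


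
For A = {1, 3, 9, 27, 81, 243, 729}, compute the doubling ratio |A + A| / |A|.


|A| = 7.
Compute A + A by enumerating all 49 pairs.
A + A = {2, 4, 6, 10, 12, 18, 28, 30, 36, 54, 82, 84, 90, 108, 162, 244, 246, 252, 270, 324, 486, 730, 732, 738, 756, 810, 972, 1458}, so |A + A| = 28.
K = |A + A| / |A| = 28/7 = 4/1 ≈ 4.0000.
Reference: AP of size 7 gives K = 13/7 ≈ 1.8571; a fully generic set of size 7 gives K ≈ 4.0000.

|A| = 7, |A + A| = 28, K = 28/7 = 4/1.


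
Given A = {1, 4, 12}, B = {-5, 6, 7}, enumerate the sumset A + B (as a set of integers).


A + B = {a + b : a ∈ A, b ∈ B}.
Enumerate all |A|·|B| = 3·3 = 9 pairs (a, b) and collect distinct sums.
a = 1: 1+-5=-4, 1+6=7, 1+7=8
a = 4: 4+-5=-1, 4+6=10, 4+7=11
a = 12: 12+-5=7, 12+6=18, 12+7=19
Collecting distinct sums: A + B = {-4, -1, 7, 8, 10, 11, 18, 19}
|A + B| = 8

A + B = {-4, -1, 7, 8, 10, 11, 18, 19}


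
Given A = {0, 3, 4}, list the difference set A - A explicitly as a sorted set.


A - A = {a - a' : a, a' ∈ A}.
Compute a - a' for each ordered pair (a, a'):
a = 0: 0-0=0, 0-3=-3, 0-4=-4
a = 3: 3-0=3, 3-3=0, 3-4=-1
a = 4: 4-0=4, 4-3=1, 4-4=0
Collecting distinct values (and noting 0 appears from a-a):
A - A = {-4, -3, -1, 0, 1, 3, 4}
|A - A| = 7

A - A = {-4, -3, -1, 0, 1, 3, 4}


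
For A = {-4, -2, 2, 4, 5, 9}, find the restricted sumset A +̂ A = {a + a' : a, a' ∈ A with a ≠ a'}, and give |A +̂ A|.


Restricted sumset: A +̂ A = {a + a' : a ∈ A, a' ∈ A, a ≠ a'}.
Equivalently, take A + A and drop any sum 2a that is achievable ONLY as a + a for a ∈ A (i.e. sums representable only with equal summands).
Enumerate pairs (a, a') with a < a' (symmetric, so each unordered pair gives one sum; this covers all a ≠ a'):
  -4 + -2 = -6
  -4 + 2 = -2
  -4 + 4 = 0
  -4 + 5 = 1
  -4 + 9 = 5
  -2 + 2 = 0
  -2 + 4 = 2
  -2 + 5 = 3
  -2 + 9 = 7
  2 + 4 = 6
  2 + 5 = 7
  2 + 9 = 11
  4 + 5 = 9
  4 + 9 = 13
  5 + 9 = 14
Collected distinct sums: {-6, -2, 0, 1, 2, 3, 5, 6, 7, 9, 11, 13, 14}
|A +̂ A| = 13
(Reference bound: |A +̂ A| ≥ 2|A| - 3 for |A| ≥ 2, with |A| = 6 giving ≥ 9.)

|A +̂ A| = 13


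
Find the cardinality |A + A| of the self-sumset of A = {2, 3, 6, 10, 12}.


A + A = {a + a' : a, a' ∈ A}; |A| = 5.
General bounds: 2|A| - 1 ≤ |A + A| ≤ |A|(|A|+1)/2, i.e. 9 ≤ |A + A| ≤ 15.
Lower bound 2|A|-1 is attained iff A is an arithmetic progression.
Enumerate sums a + a' for a ≤ a' (symmetric, so this suffices):
a = 2: 2+2=4, 2+3=5, 2+6=8, 2+10=12, 2+12=14
a = 3: 3+3=6, 3+6=9, 3+10=13, 3+12=15
a = 6: 6+6=12, 6+10=16, 6+12=18
a = 10: 10+10=20, 10+12=22
a = 12: 12+12=24
Distinct sums: {4, 5, 6, 8, 9, 12, 13, 14, 15, 16, 18, 20, 22, 24}
|A + A| = 14

|A + A| = 14


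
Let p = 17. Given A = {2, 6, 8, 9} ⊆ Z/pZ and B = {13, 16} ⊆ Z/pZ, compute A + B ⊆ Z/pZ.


Work in Z/17Z: reduce every sum a + b modulo 17.
Enumerate all 8 pairs:
a = 2: 2+13=15, 2+16=1
a = 6: 6+13=2, 6+16=5
a = 8: 8+13=4, 8+16=7
a = 9: 9+13=5, 9+16=8
Distinct residues collected: {1, 2, 4, 5, 7, 8, 15}
|A + B| = 7 (out of 17 total residues).

A + B = {1, 2, 4, 5, 7, 8, 15}


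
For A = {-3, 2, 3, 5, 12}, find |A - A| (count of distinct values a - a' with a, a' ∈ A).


A - A = {a - a' : a, a' ∈ A}; |A| = 5.
Bounds: 2|A|-1 ≤ |A - A| ≤ |A|² - |A| + 1, i.e. 9 ≤ |A - A| ≤ 21.
Note: 0 ∈ A - A always (from a - a). The set is symmetric: if d ∈ A - A then -d ∈ A - A.
Enumerate nonzero differences d = a - a' with a > a' (then include -d):
Positive differences: {1, 2, 3, 5, 6, 7, 8, 9, 10, 15}
Full difference set: {0} ∪ (positive diffs) ∪ (negative diffs).
|A - A| = 1 + 2·10 = 21 (matches direct enumeration: 21).

|A - A| = 21


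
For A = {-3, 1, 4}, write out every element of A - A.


A - A = {a - a' : a, a' ∈ A}.
Compute a - a' for each ordered pair (a, a'):
a = -3: -3--3=0, -3-1=-4, -3-4=-7
a = 1: 1--3=4, 1-1=0, 1-4=-3
a = 4: 4--3=7, 4-1=3, 4-4=0
Collecting distinct values (and noting 0 appears from a-a):
A - A = {-7, -4, -3, 0, 3, 4, 7}
|A - A| = 7

A - A = {-7, -4, -3, 0, 3, 4, 7}


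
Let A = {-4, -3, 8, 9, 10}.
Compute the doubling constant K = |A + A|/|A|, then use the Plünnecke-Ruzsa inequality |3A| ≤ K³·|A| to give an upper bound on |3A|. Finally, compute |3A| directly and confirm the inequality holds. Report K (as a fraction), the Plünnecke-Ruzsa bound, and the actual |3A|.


|A| = 5.
Step 1: Compute A + A by enumerating all 25 pairs.
A + A = {-8, -7, -6, 4, 5, 6, 7, 16, 17, 18, 19, 20}, so |A + A| = 12.
Step 2: Doubling constant K = |A + A|/|A| = 12/5 = 12/5 ≈ 2.4000.
Step 3: Plünnecke-Ruzsa gives |3A| ≤ K³·|A| = (2.4000)³ · 5 ≈ 69.1200.
Step 4: Compute 3A = A + A + A directly by enumerating all triples (a,b,c) ∈ A³; |3A| = 22.
Step 5: Check 22 ≤ 69.1200? Yes ✓.

K = 12/5, Plünnecke-Ruzsa bound K³|A| ≈ 69.1200, |3A| = 22, inequality holds.


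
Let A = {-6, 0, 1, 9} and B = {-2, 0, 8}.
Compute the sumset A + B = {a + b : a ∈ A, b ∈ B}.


A + B = {a + b : a ∈ A, b ∈ B}.
Enumerate all |A|·|B| = 4·3 = 12 pairs (a, b) and collect distinct sums.
a = -6: -6+-2=-8, -6+0=-6, -6+8=2
a = 0: 0+-2=-2, 0+0=0, 0+8=8
a = 1: 1+-2=-1, 1+0=1, 1+8=9
a = 9: 9+-2=7, 9+0=9, 9+8=17
Collecting distinct sums: A + B = {-8, -6, -2, -1, 0, 1, 2, 7, 8, 9, 17}
|A + B| = 11

A + B = {-8, -6, -2, -1, 0, 1, 2, 7, 8, 9, 17}


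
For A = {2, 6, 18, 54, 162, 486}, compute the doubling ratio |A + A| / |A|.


|A| = 6.
Compute A + A by enumerating all 36 pairs.
A + A = {4, 8, 12, 20, 24, 36, 56, 60, 72, 108, 164, 168, 180, 216, 324, 488, 492, 504, 540, 648, 972}, so |A + A| = 21.
K = |A + A| / |A| = 21/6 = 7/2 ≈ 3.5000.
Reference: AP of size 6 gives K = 11/6 ≈ 1.8333; a fully generic set of size 6 gives K ≈ 3.5000.

|A| = 6, |A + A| = 21, K = 21/6 = 7/2.


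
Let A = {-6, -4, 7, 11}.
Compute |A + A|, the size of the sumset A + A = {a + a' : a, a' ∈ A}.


A + A = {a + a' : a, a' ∈ A}; |A| = 4.
General bounds: 2|A| - 1 ≤ |A + A| ≤ |A|(|A|+1)/2, i.e. 7 ≤ |A + A| ≤ 10.
Lower bound 2|A|-1 is attained iff A is an arithmetic progression.
Enumerate sums a + a' for a ≤ a' (symmetric, so this suffices):
a = -6: -6+-6=-12, -6+-4=-10, -6+7=1, -6+11=5
a = -4: -4+-4=-8, -4+7=3, -4+11=7
a = 7: 7+7=14, 7+11=18
a = 11: 11+11=22
Distinct sums: {-12, -10, -8, 1, 3, 5, 7, 14, 18, 22}
|A + A| = 10

|A + A| = 10


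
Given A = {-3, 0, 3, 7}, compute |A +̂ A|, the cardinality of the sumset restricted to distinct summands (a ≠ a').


Restricted sumset: A +̂ A = {a + a' : a ∈ A, a' ∈ A, a ≠ a'}.
Equivalently, take A + A and drop any sum 2a that is achievable ONLY as a + a for a ∈ A (i.e. sums representable only with equal summands).
Enumerate pairs (a, a') with a < a' (symmetric, so each unordered pair gives one sum; this covers all a ≠ a'):
  -3 + 0 = -3
  -3 + 3 = 0
  -3 + 7 = 4
  0 + 3 = 3
  0 + 7 = 7
  3 + 7 = 10
Collected distinct sums: {-3, 0, 3, 4, 7, 10}
|A +̂ A| = 6
(Reference bound: |A +̂ A| ≥ 2|A| - 3 for |A| ≥ 2, with |A| = 4 giving ≥ 5.)

|A +̂ A| = 6


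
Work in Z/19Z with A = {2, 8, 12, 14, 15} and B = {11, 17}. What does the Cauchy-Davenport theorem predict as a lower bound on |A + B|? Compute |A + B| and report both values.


Cauchy-Davenport: |A + B| ≥ min(p, |A| + |B| - 1) for A, B nonempty in Z/pZ.
|A| = 5, |B| = 2, p = 19.
CD lower bound = min(19, 5 + 2 - 1) = min(19, 6) = 6.
Compute A + B mod 19 directly:
a = 2: 2+11=13, 2+17=0
a = 8: 8+11=0, 8+17=6
a = 12: 12+11=4, 12+17=10
a = 14: 14+11=6, 14+17=12
a = 15: 15+11=7, 15+17=13
A + B = {0, 4, 6, 7, 10, 12, 13}, so |A + B| = 7.
Verify: 7 ≥ 6? Yes ✓.

CD lower bound = 6, actual |A + B| = 7.
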